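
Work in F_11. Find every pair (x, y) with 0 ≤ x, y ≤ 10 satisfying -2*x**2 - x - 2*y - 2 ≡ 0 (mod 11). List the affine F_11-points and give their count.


Affine F_11-points: {(0, 10), (1, 3), (2, 5), (3, 5), (4, 3), (5, 10), (6, 4), (7, 7), (8, 8), (9, 7), (10, 4)}; count = 11.

For each of the 121 pairs (x, y) ∈ F_11², evaluate f(x, y) mod 11. Record the zeros.
  x = 0: [0↦9, 1↦7, 2↦5, 3↦3, 4↦1, 5↦10, 6↦8, 7↦6, 8↦4, 9↦2, 10↦0]  zeros at y ∈ {10}
  x = 1: [0↦6, 1↦4, 2↦2, 3↦0, 4↦9, 5↦7, 6↦5, 7↦3, 8↦1, 9↦10, 10↦8]  zeros at y ∈ {3}
  x = 2: [0↦10, 1↦8, 2↦6, 3↦4, 4↦2, 5↦0, 6↦9, 7↦7, 8↦5, 9↦3, 10↦1]  zeros at y ∈ {5}
  x = 3: [0↦10, 1↦8, 2↦6, 3↦4, 4↦2, 5↦0, 6↦9, 7↦7, 8↦5, 9↦3, 10↦1]  zeros at y ∈ {5}
  x = 4: [0↦6, 1↦4, 2↦2, 3↦0, 4↦9, 5↦7, 6↦5, 7↦3, 8↦1, 9↦10, 10↦8]  zeros at y ∈ {3}
  x = 5: [0↦9, 1↦7, 2↦5, 3↦3, 4↦1, 5↦10, 6↦8, 7↦6, 8↦4, 9↦2, 10↦0]  zeros at y ∈ {10}
  x = 6: [0↦8, 1↦6, 2↦4, 3↦2, 4↦0, 5↦9, 6↦7, 7↦5, 8↦3, 9↦1, 10↦10]  zeros at y ∈ {4}
  x = 7: [0↦3, 1↦1, 2↦10, 3↦8, 4↦6, 5↦4, 6↦2, 7↦0, 8↦9, 9↦7, 10↦5]  zeros at y ∈ {7}
  x = 8: [0↦5, 1↦3, 2↦1, 3↦10, 4↦8, 5↦6, 6↦4, 7↦2, 8↦0, 9↦9, 10↦7]  zeros at y ∈ {8}
  x = 9: [0↦3, 1↦1, 2↦10, 3↦8, 4↦6, 5↦4, 6↦2, 7↦0, 8↦9, 9↦7, 10↦5]  zeros at y ∈ {7}
  x = 10: [0↦8, 1↦6, 2↦4, 3↦2, 4↦0, 5↦9, 6↦7, 7↦5, 8↦3, 9↦1, 10↦10]  zeros at y ∈ {4}
Collecting zeros: affine points = {(0, 10), (1, 3), (2, 5), (3, 5), (4, 3), (5, 10), (6, 4), (7, 7), (8, 8), (9, 7), (10, 4)}.
Total count |C(F_11)_aff| = 11.


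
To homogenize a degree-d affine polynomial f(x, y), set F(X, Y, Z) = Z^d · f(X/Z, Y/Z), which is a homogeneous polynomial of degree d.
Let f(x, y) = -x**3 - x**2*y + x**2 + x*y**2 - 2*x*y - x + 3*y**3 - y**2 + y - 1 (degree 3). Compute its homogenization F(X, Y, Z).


F(X, Y, Z) = -X**3 - X**2*Y + X**2*Z + X*Y**2 - 2*X*Y*Z - X*Z**2 + 3*Y**3 - Y**2*Z + Y*Z**2 - Z**3

deg(f) = 3.
Substitute x = X/Z, y = Y/Z into f, then multiply by Z^3.
  monomial -1·x^3·y^0 ↦ -1·X^3·Y^0·Z^0.
  monomial -1·x^2·y^1 ↦ -1·X^2·Y^1·Z^0.
  monomial 1·x^2·y^0 ↦ 1·X^2·Y^0·Z^1.
  monomial 1·x^1·y^2 ↦ 1·X^1·Y^2·Z^0.
  monomial -2·x^1·y^1 ↦ -2·X^1·Y^1·Z^1.
  monomial -1·x^1·y^0 ↦ -1·X^1·Y^0·Z^2.
  monomial 3·x^0·y^3 ↦ 3·X^0·Y^3·Z^0.
  monomial -1·x^0·y^2 ↦ -1·X^0·Y^2·Z^1.
  monomial 1·x^0·y^1 ↦ 1·X^0·Y^1·Z^2.
  monomial -1·x^0·y^0 ↦ -1·X^0·Y^0·Z^3.
Collecting: F(X, Y, Z) = -X**3 - X**2*Y + X**2*Z + X*Y**2 - 2*X*Y*Z - X*Z**2 + 3*Y**3 - Y**2*Z + Y*Z**2 - Z**3.


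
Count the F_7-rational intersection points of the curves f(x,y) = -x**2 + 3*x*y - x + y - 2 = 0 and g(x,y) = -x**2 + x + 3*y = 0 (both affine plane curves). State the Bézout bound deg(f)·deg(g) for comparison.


Common zeros: {(5, 2)}; count = 1; Bézout bound = 4.

deg(f) = 2, deg(g) = 2, so Bézout bound = 4.
Scan x ∈ F_7. For each x, list the y ∈ F_7 with f(x, y) ≡ 0 and those with g(x, y) ≡ 0 (mod 7); the common zeros in that column are the intersection.
  x = 0: f ≡ 0 at y ∈ {2}; g ≡ 0 at y ∈ {0}; common: ∅.
  x = 1: f ≡ 0 at y ∈ {1}; g ≡ 0 at y ∈ {0}; common: ∅.
  x = 2: f ≡ 0 at y ∈ ∅; g ≡ 0 at y ∈ {3}; common: ∅.
  x = 3: f ≡ 0 at y ∈ {0}; g ≡ 0 at y ∈ {2}; common: ∅.
  x = 4: f ≡ 0 at y ∈ {6}; g ≡ 0 at y ∈ {4}; common: ∅.
  x = 5: f ≡ 0 at y ∈ {2}; g ≡ 0 at y ∈ {2}; common: {2}.
  x = 6: f ≡ 0 at y ∈ {6}; g ≡ 0 at y ∈ {3}; common: ∅.
Collecting: common zeros = {(5, 2)}, so the count is 1.
Comparison with the Bézout bound: 1 ≤ 4 = deg(f)·deg(g), as expected for curves with no common component (the affine F_7-count falls short of the bound because intersections may lie at infinity, over extension fields, or carry multiplicity).


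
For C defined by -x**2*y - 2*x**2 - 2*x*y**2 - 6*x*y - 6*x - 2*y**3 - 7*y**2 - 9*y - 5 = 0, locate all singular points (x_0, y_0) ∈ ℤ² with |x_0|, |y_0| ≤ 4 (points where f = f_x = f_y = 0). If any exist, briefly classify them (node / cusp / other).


Singular points: {(-1, -1)}; classification: node.

Compute partial derivatives:
  f_x = -2*x*y - 4*x - 2*y**2 - 6*y - 6.
  f_y = -x**2 - 4*x*y - 6*x - 6*y**2 - 14*y - 9.
Scan x_0 ∈ {−4, ..., 4}. For each x_0, f_y(x_0, y) is a polynomial in y; find its integer roots y ∈ {−4, ..., 4}, then test f_x and f at those candidates.
  x = -4: f_y(-4, y) = -6*y**2 + 2*y - 1; no integer root y with |y| ≤ 4.
  x = -3: f_y(-3, y) = -6*y**2 - 2*y; vanishes at y ∈ {0}. (-3, 0): f_x = 6 ≠ 0.
  x = -2: f_y(-2, y) = -6*y**2 - 6*y - 1; no integer root y with |y| ≤ 4.
  x = -1: f_y(-1, y) = -6*y**2 - 10*y - 4; vanishes at y ∈ {-1}. (-1, -1): f_x = 0, f = 0 — SINGULAR.
  x = 0: f_y(0, y) = -6*y**2 - 14*y - 9; no integer root y with |y| ≤ 4.
  x = 1: f_y(1, y) = -6*y**2 - 18*y - 16; no integer root y with |y| ≤ 4.
  x = 2: f_y(2, y) = -6*y**2 - 22*y - 25; no integer root y with |y| ≤ 4.
  x = 3: f_y(3, y) = -6*y**2 - 26*y - 36; no integer root y with |y| ≤ 4.
  x = 4: f_y(4, y) = -6*y**2 - 30*y - 49; no integer root y with |y| ≤ 4.
Only singular point on the grid: (-1, -1).
Classify: substitute x = -1 + u, y = -1 + v and expand: f = -u**2*v - u**2 - 2*u*v**2 - 2*v**3 + v**2.
No constant or linear terms (consistent with a singular point). Quadratic part: -u**2 + v**2. Cubic part: -u**2*v - 2*u*v**2 - 2*v**3.
The quadratic part v**2 - u**2 = (v − u)(v + u) splits into two distinct linear factors, so there are two distinct tangent lines y − -1 = ±(x − -1) — this is a node (ordinary double point).
Classification: node.


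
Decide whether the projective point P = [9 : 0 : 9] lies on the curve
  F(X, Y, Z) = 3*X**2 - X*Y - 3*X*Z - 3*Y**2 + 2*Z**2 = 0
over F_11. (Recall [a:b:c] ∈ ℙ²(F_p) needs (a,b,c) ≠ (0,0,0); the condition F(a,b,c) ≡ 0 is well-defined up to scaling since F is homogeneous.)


F(9,0,9) ≡ 8 (mod 11); P is NOT on the curve.

Evaluate F(9, 0, 9) term-by-term (mod 11).
  3*X**2 ↦ 3·81·1·1 = 243
  -X*Y ↦ -1·9·0·1 = 0
  -3*X*Z ↦ -3·9·1·9 = -243
  -3*Y**2 ↦ -3·1·0·1 = 0
  2*Z**2 ↦ 2·1·1·81 = 162
Sum: F(9, 0, 9) = (243) + (0) + (-243) + (0) + (162) = 162.
Reducing mod 11: 162 ≡ 8 (mod 11).
Since F(a, b, c) ≡ 8 ≠ 0 (mod 11), P does NOT lie on the curve.


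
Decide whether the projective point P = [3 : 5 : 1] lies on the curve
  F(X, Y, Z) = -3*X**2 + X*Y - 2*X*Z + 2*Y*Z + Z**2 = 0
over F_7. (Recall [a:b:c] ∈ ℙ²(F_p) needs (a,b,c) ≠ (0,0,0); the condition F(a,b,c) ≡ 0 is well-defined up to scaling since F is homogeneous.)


F(3,5,1) ≡ 0 (mod 7); P is on the curve.

Evaluate F(3, 5, 1) term-by-term (mod 7).
  -3*X**2 ↦ -3·9·1·1 = -27
  X*Y ↦ 1·3·5·1 = 15
  -2*X*Z ↦ -2·3·1·1 = -6
  2*Y*Z ↦ 2·1·5·1 = 10
  Z**2 ↦ 1·1·1·1 = 1
Sum: F(3, 5, 1) = (-27) + (15) + (-6) + (10) + (1) = -7.
Reducing mod 7: -7 ≡ 0 (mod 7).
Since F(a, b, c) ≡ 0 (mod 7), P lies on the curve.


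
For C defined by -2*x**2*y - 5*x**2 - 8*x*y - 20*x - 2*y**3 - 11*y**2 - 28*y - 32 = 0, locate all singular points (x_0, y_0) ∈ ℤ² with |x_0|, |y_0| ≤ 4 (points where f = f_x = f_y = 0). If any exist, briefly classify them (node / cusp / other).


Singular points: {(-2, -2)}; classification: node.

Compute partial derivatives:
  f_x = -4*x*y - 10*x - 8*y - 20.
  f_y = -2*x**2 - 8*x - 6*y**2 - 22*y - 28.
Scan x_0 ∈ {−4, ..., 4}. For each x_0, f_y(x_0, y) is a polynomial in y; find its integer roots y ∈ {−4, ..., 4}, then test f_x and f at those candidates.
  x = -4: f_y(-4, y) = -6*y**2 - 22*y - 28; no integer root y with |y| ≤ 4.
  x = -3: f_y(-3, y) = -6*y**2 - 22*y - 22; no integer root y with |y| ≤ 4.
  x = -2: f_y(-2, y) = -6*y**2 - 22*y - 20; vanishes at y ∈ {-2}. (-2, -2): f_x = 0, f = 0 — SINGULAR.
  x = -1: f_y(-1, y) = -6*y**2 - 22*y - 22; no integer root y with |y| ≤ 4.
  x = 0: f_y(0, y) = -6*y**2 - 22*y - 28; no integer root y with |y| ≤ 4.
  x = 1: f_y(1, y) = -6*y**2 - 22*y - 38; no integer root y with |y| ≤ 4.
  x = 2: f_y(2, y) = -6*y**2 - 22*y - 52; no integer root y with |y| ≤ 4.
  x = 3: f_y(3, y) = -6*y**2 - 22*y - 70; no integer root y with |y| ≤ 4.
  x = 4: f_y(4, y) = -6*y**2 - 22*y - 92; no integer root y with |y| ≤ 4.
Only singular point on the grid: (-2, -2).
Classify: substitute x = -2 + u, y = -2 + v and expand: f = -2*u**2*v - u**2 - 2*v**3 + v**2.
No constant or linear terms (consistent with a singular point). Quadratic part: -u**2 + v**2. Cubic part: -2*u**2*v - 2*v**3.
The quadratic part v**2 - u**2 = (v − u)(v + u) splits into two distinct linear factors, so there are two distinct tangent lines y − -2 = ±(x − -2) — this is a node (ordinary double point).
Classification: node.


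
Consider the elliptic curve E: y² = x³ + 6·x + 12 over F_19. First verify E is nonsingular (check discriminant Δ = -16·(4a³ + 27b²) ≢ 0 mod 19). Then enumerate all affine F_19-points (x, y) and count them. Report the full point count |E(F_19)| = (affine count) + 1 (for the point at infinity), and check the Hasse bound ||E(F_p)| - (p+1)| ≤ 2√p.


Affine points = {(1, 0), (3, 0), (4, 9), (4, 10), (6, 6), (6, 13), (7, 6), (7, 13), (9, 4), (9, 15), (12, 8), (12, 11), (13, 8), (13, 11), (14, 3), (14, 16), (15, 0), (16, 9), (16, 10), (17, 7), (17, 12), (18, 9), (18, 10)}; affine count = 23; |E(F_19)| = 24.

Discriminant check: Δ ∝ 4a³ + 27b² = 4·6³ + 27·12² = 4·216 + 27·144 ≡ 2 (mod 19). Nonzero ⇒ E is nonsingular.
For each x ∈ F_19, compute rhs = x³ + 6·x + 12 mod 19, then count y ∈ F_19 with y² ≡ rhs.
  x = 0: rhs = 12, matching y values: none (0 points).
  x = 1: rhs = 0, matching y values: 0 (1 points).
  x = 2: rhs = 13, matching y values: none (0 points).
  x = 3: rhs = 0, matching y values: 0 (1 points).
  x = 4: rhs = 5, matching y values: 9, 10 (2 points).
  x = 5: rhs = 15, matching y values: none (0 points).
  x = 6: rhs = 17, matching y values: 6, 13 (2 points).
  x = 7: rhs = 17, matching y values: 6, 13 (2 points).
  x = 8: rhs = 2, matching y values: none (0 points).
  x = 9: rhs = 16, matching y values: 4, 15 (2 points).
  x = 10: rhs = 8, matching y values: none (0 points).
  x = 11: rhs = 3, matching y values: none (0 points).
  x = 12: rhs = 7, matching y values: 8, 11 (2 points).
  x = 13: rhs = 7, matching y values: 8, 11 (2 points).
  x = 14: rhs = 9, matching y values: 3, 16 (2 points).
  x = 15: rhs = 0, matching y values: 0 (1 points).
  x = 16: rhs = 5, matching y values: 9, 10 (2 points).
  x = 17: rhs = 11, matching y values: 7, 12 (2 points).
  x = 18: rhs = 5, matching y values: 9, 10 (2 points).
Total affine count: 23.
Full point count |E(F_19)| = 23 + 1 = 24.
Hasse bound: |24 − (19+1)| = |4| = 4 ≤ 2√19 ≈ 8.7178 ✓.


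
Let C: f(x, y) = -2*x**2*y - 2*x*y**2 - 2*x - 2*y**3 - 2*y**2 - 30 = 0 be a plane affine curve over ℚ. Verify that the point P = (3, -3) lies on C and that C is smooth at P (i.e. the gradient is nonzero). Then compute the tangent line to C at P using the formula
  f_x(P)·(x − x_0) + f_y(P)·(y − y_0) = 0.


Tangent line at P: 16*x - 24*y - 120 = 0.

Step 1: f(3, -3) = 0, so P lies on C.
Step 2: partial derivatives
  f_x(x, y) = -4*x*y - 2*y**2 - 2, f_y(x, y) = -2*x**2 - 4*x*y - 6*y**2 - 4*y.
  f_x(P) = 16, f_y(P) = -24 (gradient nonzero, so P is smooth).
Step 3: tangent line at P: 16·(x − 3) + -24·(y − -3) = 0.
Expanding: 16*x - 24*y - 120 = 0.


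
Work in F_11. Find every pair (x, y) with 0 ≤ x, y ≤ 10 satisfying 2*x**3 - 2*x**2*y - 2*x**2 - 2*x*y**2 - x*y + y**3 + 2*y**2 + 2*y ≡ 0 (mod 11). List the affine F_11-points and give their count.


Affine F_11-points: {(0, 0), (1, 0), (1, 1), (1, 10), (4, 3), (4, 5), (4, 9), (5, 7), (6, 1), (6, 2), (6, 7), (7, 3), (8, 7), (8, 9), (9, 2), (9, 5), (9, 9), (10, 2)}; count = 18.

For each of the 121 pairs (x, y) ∈ F_11², evaluate f(x, y) mod 11. Record the zeros.
  x = 0: [0↦0, 1↦5, 2↦9, 3↦7, 4↦5, 5↦9, 6↦3, 7↦4, 8↦7, 9↦7, 10↦10]  zeros at y ∈ {0}
  x = 1: [0↦0, 1↦0, 2↦6, 3↦2, 4↦5, 5↦10, 6↦1, 7↦6, 8↦9, 9↦5, 10↦0]  zeros at y ∈ {0, 1, 10}
  x = 2: [0↦8, 1↦10, 2↦3, 3↦4, 4↦8, 5↦10, 6↦5, 7↦10, 8↦9, 9↦8, 10↦2]  zeros at y ∈ ∅
  x = 3: [0↦3, 1↦3, 2↦1, 3↦3, 4↦4, 5↦10, 6↦5, 7↦6, 8↦8, 9↦6, 10↦6]  zeros at y ∈ ∅
  x = 4: [0↦8, 1↦2, 2↦1, 3↦0, 4↦5, 5↦0, 6↦2, 7↦6, 8↦7, 9↦0, 10↦2]  zeros at y ∈ {3, 5, 9}
  x = 5: [0↦2, 1↦8, 2↦4, 3↦7, 4↦1, 5↦3, 6↦8, 7↦0, 8↦7, 9↦2, 10↦2]  zeros at y ∈ {7}
  x = 6: [0↦8, 1↦0, 2↦0, 3↦3, 4↦4, 5↦9, 6↦2, 7↦0, 8↦9, 9↦2, 10↦7]  zeros at y ∈ {1, 2, 7}
  x = 7: [0↦5, 1↦1, 2↦1, 3↦0, 4↦4, 5↦8, 6↦7, 7↦7, 8↦3, 9↦1, 10↦7]  zeros at y ∈ {3}
  x = 8: [0↦5, 1↦1, 2↦8, 3↦10, 4↦2, 5↦1, 6↦2, 7↦0, 8↦1, 9↦0, 10↦3]  zeros at y ∈ {7, 9}
  x = 9: [0↦9, 1↦1, 2↦0, 3↦1, 4↦10, 5↦0, 6↦10, 7↦2, 8↦4, 9↦0, 10↦7]  zeros at y ∈ {2, 5, 9}
  x = 10: [0↦7, 1↦2, 2↦0, 3↦7, 4↦7, 5↦6, 6↦10, 7↦3, 8↦2, 9↦2, 10↦9]  zeros at y ∈ {2}
Collecting zeros: affine points = {(0, 0), (1, 0), (1, 1), (1, 10), (4, 3), (4, 5), (4, 9), (5, 7), (6, 1), (6, 2), (6, 7), (7, 3), (8, 7), (8, 9), (9, 2), (9, 5), (9, 9), (10, 2)}.
Total count |C(F_11)_aff| = 18.


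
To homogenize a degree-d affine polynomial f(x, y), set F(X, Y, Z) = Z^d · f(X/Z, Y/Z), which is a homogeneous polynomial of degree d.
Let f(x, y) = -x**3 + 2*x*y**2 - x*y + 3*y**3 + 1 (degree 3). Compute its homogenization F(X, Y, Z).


F(X, Y, Z) = -X**3 + 2*X*Y**2 - X*Y*Z + 3*Y**3 + Z**3

deg(f) = 3.
Substitute x = X/Z, y = Y/Z into f, then multiply by Z^3.
  monomial -1·x^3·y^0 ↦ -1·X^3·Y^0·Z^0.
  monomial 2·x^1·y^2 ↦ 2·X^1·Y^2·Z^0.
  monomial -1·x^1·y^1 ↦ -1·X^1·Y^1·Z^1.
  monomial 3·x^0·y^3 ↦ 3·X^0·Y^3·Z^0.
  monomial 1·x^0·y^0 ↦ 1·X^0·Y^0·Z^3.
Collecting: F(X, Y, Z) = -X**3 + 2*X*Y**2 - X*Y*Z + 3*Y**3 + Z**3.


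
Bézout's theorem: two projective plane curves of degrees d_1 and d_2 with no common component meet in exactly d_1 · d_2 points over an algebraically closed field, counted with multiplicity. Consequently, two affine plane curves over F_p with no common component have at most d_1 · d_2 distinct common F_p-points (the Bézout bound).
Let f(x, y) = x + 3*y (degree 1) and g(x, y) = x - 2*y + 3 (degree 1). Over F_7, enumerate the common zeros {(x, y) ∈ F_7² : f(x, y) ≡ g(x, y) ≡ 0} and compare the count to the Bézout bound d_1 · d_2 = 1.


Common zeros: {(1, 2)}; count = 1; Bézout bound = 1.

deg(f) = 1, deg(g) = 1, so Bézout bound = 1.
Scan x ∈ F_7. For each x, list the y ∈ F_7 with f(x, y) ≡ 0 and those with g(x, y) ≡ 0 (mod 7); the common zeros in that column are the intersection.
  x = 0: f ≡ 0 at y ∈ {0}; g ≡ 0 at y ∈ {5}; common: ∅.
  x = 1: f ≡ 0 at y ∈ {2}; g ≡ 0 at y ∈ {2}; common: {2}.
  x = 2: f ≡ 0 at y ∈ {4}; g ≡ 0 at y ∈ {6}; common: ∅.
  x = 3: f ≡ 0 at y ∈ {6}; g ≡ 0 at y ∈ {3}; common: ∅.
  x = 4: f ≡ 0 at y ∈ {1}; g ≡ 0 at y ∈ {0}; common: ∅.
  x = 5: f ≡ 0 at y ∈ {3}; g ≡ 0 at y ∈ {4}; common: ∅.
  x = 6: f ≡ 0 at y ∈ {5}; g ≡ 0 at y ∈ {1}; common: ∅.
Collecting: common zeros = {(1, 2)}, so the count is 1.
Comparison with the Bézout bound: 1 ≤ 1 = deg(f)·deg(g), as expected for curves with no common component (the bound is attained).


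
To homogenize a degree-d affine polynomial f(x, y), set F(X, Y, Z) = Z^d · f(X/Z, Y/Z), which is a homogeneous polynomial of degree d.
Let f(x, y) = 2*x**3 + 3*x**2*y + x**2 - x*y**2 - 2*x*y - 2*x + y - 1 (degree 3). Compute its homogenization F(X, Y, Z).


F(X, Y, Z) = 2*X**3 + 3*X**2*Y + X**2*Z - X*Y**2 - 2*X*Y*Z - 2*X*Z**2 + Y*Z**2 - Z**3

deg(f) = 3.
Substitute x = X/Z, y = Y/Z into f, then multiply by Z^3.
  monomial 2·x^3·y^0 ↦ 2·X^3·Y^0·Z^0.
  monomial 3·x^2·y^1 ↦ 3·X^2·Y^1·Z^0.
  monomial 1·x^2·y^0 ↦ 1·X^2·Y^0·Z^1.
  monomial -1·x^1·y^2 ↦ -1·X^1·Y^2·Z^0.
  monomial -2·x^1·y^1 ↦ -2·X^1·Y^1·Z^1.
  monomial -2·x^1·y^0 ↦ -2·X^1·Y^0·Z^2.
  monomial 1·x^0·y^1 ↦ 1·X^0·Y^1·Z^2.
  monomial -1·x^0·y^0 ↦ -1·X^0·Y^0·Z^3.
Collecting: F(X, Y, Z) = 2*X**3 + 3*X**2*Y + X**2*Z - X*Y**2 - 2*X*Y*Z - 2*X*Z**2 + Y*Z**2 - Z**3.


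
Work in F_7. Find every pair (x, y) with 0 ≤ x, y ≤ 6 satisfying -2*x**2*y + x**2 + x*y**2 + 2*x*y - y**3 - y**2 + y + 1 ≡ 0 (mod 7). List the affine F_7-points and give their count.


Affine F_7-points: {(0, 1), (0, 6), (3, 1), (4, 4), (5, 6)}; count = 5.

For each of the 49 pairs (x, y) ∈ F_7², evaluate f(x, y) mod 7. Record the zeros.
  x = 0: [0↦1, 1↦0, 2↦5, 3↦3, 4↦2, 5↦3, 6↦0]  zeros at y ∈ {1, 6}
  x = 1: [0↦2, 1↦2, 2↦3, 3↦6, 4↦5, 5↦1, 6↦2]  zeros at y ∈ ∅
  x = 2: [0↦5, 1↦2, 2↦2, 3↦6, 4↦1, 5↦2, 6↦3]  zeros at y ∈ ∅
  x = 3: [0↦3, 1↦0, 2↦2, 3↦3, 4↦4, 5↦6, 6↦3]  zeros at y ∈ {1}
  x = 4: [0↦3, 1↦3, 2↦3, 3↦4, 4↦0, 5↦6, 6↦2]  zeros at y ∈ {4}
  x = 5: [0↦5, 1↦4, 2↦5, 3↦2, 4↦3, 5↦2, 6↦0]  zeros at y ∈ {6}
  x = 6: [0↦2, 1↦3, 2↦1, 3↦4, 4↦6, 5↦1, 6↦4]  zeros at y ∈ ∅
Collecting zeros: affine points = {(0, 1), (0, 6), (3, 1), (4, 4), (5, 6)}.
Total count |C(F_7)_aff| = 5.


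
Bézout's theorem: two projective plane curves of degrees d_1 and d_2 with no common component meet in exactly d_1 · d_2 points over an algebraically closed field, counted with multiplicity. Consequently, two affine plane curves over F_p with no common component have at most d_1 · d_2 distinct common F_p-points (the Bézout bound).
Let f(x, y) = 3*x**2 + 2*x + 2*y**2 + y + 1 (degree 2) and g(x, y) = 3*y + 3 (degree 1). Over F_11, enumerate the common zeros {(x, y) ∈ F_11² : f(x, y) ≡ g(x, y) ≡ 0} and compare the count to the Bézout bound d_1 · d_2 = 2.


Common zeros: ∅; count = 0; Bézout bound = 2.

deg(f) = 2, deg(g) = 1, so Bézout bound = 2.
Scan x ∈ F_11. For each x, list the y ∈ F_11 with f(x, y) ≡ 0 and those with g(x, y) ≡ 0 (mod 11); the common zeros in that column are the intersection.
  x = 0: f ≡ 0 at y ∈ {2, 3}; g ≡ 0 at y ∈ {10}; common: ∅.
  x = 1: f ≡ 0 at y ∈ ∅; g ≡ 0 at y ∈ {10}; common: ∅.
  x = 2: f ≡ 0 at y ∈ ∅; g ≡ 0 at y ∈ {10}; common: ∅.
  x = 3: f ≡ 0 at y ∈ {2, 3}; g ≡ 0 at y ∈ {10}; common: ∅.
  x = 4: f ≡ 0 at y ∈ ∅; g ≡ 0 at y ∈ {10}; common: ∅.
  x = 5: f ≡ 0 at y ∈ ∅; g ≡ 0 at y ∈ {10}; common: ∅.
  x = 6: f ≡ 0 at y ∈ {0, 5}; g ≡ 0 at y ∈ {10}; common: ∅.
  x = 7: f ≡ 0 at y ∈ {1, 4}; g ≡ 0 at y ∈ {10}; common: ∅.
  x = 8: f ≡ 0 at y ∈ {0, 5}; g ≡ 0 at y ∈ {10}; common: ∅.
  x = 9: f ≡ 0 at y ∈ ∅; g ≡ 0 at y ∈ {10}; common: ∅.
  x = 10: f ≡ 0 at y ∈ ∅; g ≡ 0 at y ∈ {10}; common: ∅.
Collecting: common zeros = ∅, so the count is 0.
Comparison with the Bézout bound: 0 ≤ 2 = deg(f)·deg(g), as expected for curves with no common component (the affine F_11-count falls short of the bound because intersections may lie at infinity, over extension fields, or carry multiplicity).


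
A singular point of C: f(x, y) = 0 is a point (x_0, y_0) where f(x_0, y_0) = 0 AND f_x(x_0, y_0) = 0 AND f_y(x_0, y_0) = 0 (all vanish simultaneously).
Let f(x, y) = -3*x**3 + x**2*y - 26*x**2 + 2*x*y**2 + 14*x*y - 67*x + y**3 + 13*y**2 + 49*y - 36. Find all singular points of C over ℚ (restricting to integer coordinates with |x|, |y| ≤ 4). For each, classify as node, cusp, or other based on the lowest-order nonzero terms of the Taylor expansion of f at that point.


Singular points: {(-3, -2)}; classification: node.

Compute partial derivatives:
  f_x = -9*x**2 + 2*x*y - 52*x + 2*y**2 + 14*y - 67.
  f_y = x**2 + 4*x*y + 14*x + 3*y**2 + 26*y + 49.
Scan x_0 ∈ {−4, ..., 4}. For each x_0, f_y(x_0, y) is a polynomial in y; find its integer roots y ∈ {−4, ..., 4}, then test f_x and f at those candidates.
  x = -4: f_y(-4, y) = 3*y**2 + 10*y + 9; no integer root y with |y| ≤ 4.
  x = -3: f_y(-3, y) = 3*y**2 + 14*y + 16; vanishes at y ∈ {-2}. (-3, -2): f_x = 0, f = 0 — SINGULAR.
  x = -2: f_y(-2, y) = 3*y**2 + 18*y + 25; no integer root y with |y| ≤ 4.
  x = -1: f_y(-1, y) = 3*y**2 + 22*y + 36; no integer root y with |y| ≤ 4.
  x = 0: f_y(0, y) = 3*y**2 + 26*y + 49; no integer root y with |y| ≤ 4.
  x = 1: f_y(1, y) = 3*y**2 + 30*y + 64; no integer root y with |y| ≤ 4.
  x = 2: f_y(2, y) = 3*y**2 + 34*y + 81; no integer root y with |y| ≤ 4.
  x = 3: f_y(3, y) = 3*y**2 + 38*y + 100; no integer root y with |y| ≤ 4.
  x = 4: f_y(4, y) = 3*y**2 + 42*y + 121; no integer root y with |y| ≤ 4.
Only singular point on the grid: (-3, -2).
Classify: substitute x = -3 + u, y = -2 + v and expand: f = -3*u**3 + u**2*v - u**2 + 2*u*v**2 + v**3 + v**2.
No constant or linear terms (consistent with a singular point). Quadratic part: -u**2 + v**2. Cubic part: -3*u**3 + u**2*v + 2*u*v**2 + v**3.
The quadratic part v**2 - u**2 = (v − u)(v + u) splits into two distinct linear factors, so there are two distinct tangent lines y − -2 = ±(x − -3) — this is a node (ordinary double point).
Classification: node.


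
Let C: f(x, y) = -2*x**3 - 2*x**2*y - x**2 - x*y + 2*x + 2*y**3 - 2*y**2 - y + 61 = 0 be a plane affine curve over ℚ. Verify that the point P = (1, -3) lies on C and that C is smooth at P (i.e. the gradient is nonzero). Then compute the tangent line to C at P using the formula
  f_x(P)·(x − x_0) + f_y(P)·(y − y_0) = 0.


Tangent line at P: 9*x + 62*y + 177 = 0.

Step 1: f(1, -3) = 0, so P lies on C.
Step 2: partial derivatives
  f_x(x, y) = -6*x**2 - 4*x*y - 2*x - y + 2, f_y(x, y) = -2*x**2 - x + 6*y**2 - 4*y - 1.
  f_x(P) = 9, f_y(P) = 62 (gradient nonzero, so P is smooth).
Step 3: tangent line at P: 9·(x − 1) + 62·(y − -3) = 0.
Expanding: 9*x + 62*y + 177 = 0.


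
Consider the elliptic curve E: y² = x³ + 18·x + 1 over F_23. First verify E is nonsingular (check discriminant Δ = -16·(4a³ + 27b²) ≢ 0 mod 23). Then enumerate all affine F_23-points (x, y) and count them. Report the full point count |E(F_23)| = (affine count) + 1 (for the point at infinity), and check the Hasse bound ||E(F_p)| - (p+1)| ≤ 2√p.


Affine points = {(0, 1), (0, 22), (3, 6), (3, 17), (5, 3), (5, 20), (6, 7), (6, 16), (8, 6), (8, 17), (9, 8), (9, 15), (10, 10), (10, 13), (11, 9), (11, 14), (12, 6), (12, 17), (15, 9), (15, 14), (18, 4), (18, 19), (19, 7), (19, 16), (20, 9), (20, 14), (21, 7), (21, 16)}; affine count = 28; |E(F_23)| = 29.

Discriminant check: Δ ∝ 4a³ + 27b² = 4·18³ + 27·1² = 4·5832 + 27·1 ≡ 10 (mod 23). Nonzero ⇒ E is nonsingular.
For each x ∈ F_23, compute rhs = x³ + 18·x + 1 mod 23, then count y ∈ F_23 with y² ≡ rhs.
  x = 0: rhs = 1, matching y values: 1, 22 (2 points).
  x = 1: rhs = 20, matching y values: none (0 points).
  x = 2: rhs = 22, matching y values: none (0 points).
  x = 3: rhs = 13, matching y values: 6, 17 (2 points).
  x = 4: rhs = 22, matching y values: none (0 points).
  x = 5: rhs = 9, matching y values: 3, 20 (2 points).
  x = 6: rhs = 3, matching y values: 7, 16 (2 points).
  x = 7: rhs = 10, matching y values: none (0 points).
  x = 8: rhs = 13, matching y values: 6, 17 (2 points).
  x = 9: rhs = 18, matching y values: 8, 15 (2 points).
  x = 10: rhs = 8, matching y values: 10, 13 (2 points).
  x = 11: rhs = 12, matching y values: 9, 14 (2 points).
  x = 12: rhs = 13, matching y values: 6, 17 (2 points).
  x = 13: rhs = 17, matching y values: none (0 points).
  x = 14: rhs = 7, matching y values: none (0 points).
  x = 15: rhs = 12, matching y values: 9, 14 (2 points).
  x = 16: rhs = 15, matching y values: none (0 points).
  x = 17: rhs = 22, matching y values: none (0 points).
  x = 18: rhs = 16, matching y values: 4, 19 (2 points).
  x = 19: rhs = 3, matching y values: 7, 16 (2 points).
  x = 20: rhs = 12, matching y values: 9, 14 (2 points).
  x = 21: rhs = 3, matching y values: 7, 16 (2 points).
  x = 22: rhs = 5, matching y values: none (0 points).
Total affine count: 28.
Full point count |E(F_23)| = 28 + 1 = 29.
Hasse bound: |29 − (23+1)| = |5| = 5 ≤ 2√23 ≈ 9.5917 ✓.


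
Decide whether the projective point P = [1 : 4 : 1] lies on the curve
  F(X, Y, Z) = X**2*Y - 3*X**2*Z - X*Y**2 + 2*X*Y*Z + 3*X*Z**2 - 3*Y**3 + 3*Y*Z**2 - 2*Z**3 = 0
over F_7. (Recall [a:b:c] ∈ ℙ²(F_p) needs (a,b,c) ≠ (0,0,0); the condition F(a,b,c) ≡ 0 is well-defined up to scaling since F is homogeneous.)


F(1,4,1) ≡ 3 (mod 7); P is NOT on the curve.

Evaluate F(1, 4, 1) term-by-term (mod 7).
  X**2*Y ↦ 1·1·4·1 = 4
  -3*X**2*Z ↦ -3·1·1·1 = -3
  -X*Y**2 ↦ -1·1·16·1 = -16
  2*X*Y*Z ↦ 2·1·4·1 = 8
  3*X*Z**2 ↦ 3·1·1·1 = 3
  -3*Y**3 ↦ -3·1·64·1 = -192
  3*Y*Z**2 ↦ 3·1·4·1 = 12
  -2*Z**3 ↦ -2·1·1·1 = -2
Sum: F(1, 4, 1) = (4) + (-3) + (-16) + (8) + (3) + (-192) + (12) + (-2) = -186.
Reducing mod 7: -186 ≡ 3 (mod 7).
Since F(a, b, c) ≡ 3 ≠ 0 (mod 7), P does NOT lie on the curve.


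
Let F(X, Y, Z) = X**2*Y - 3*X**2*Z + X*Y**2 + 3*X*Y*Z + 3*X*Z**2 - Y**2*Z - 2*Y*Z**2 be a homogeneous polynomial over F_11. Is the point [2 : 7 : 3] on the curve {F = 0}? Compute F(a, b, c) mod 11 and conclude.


F(2,7,3) ≡ 8 (mod 11); P is NOT on the curve.

Evaluate F(2, 7, 3) term-by-term (mod 11).
  X**2*Y ↦ 1·4·7·1 = 28
  -3*X**2*Z ↦ -3·4·1·3 = -36
  X*Y**2 ↦ 1·2·49·1 = 98
  3*X*Y*Z ↦ 3·2·7·3 = 126
  3*X*Z**2 ↦ 3·2·1·9 = 54
  -Y**2*Z ↦ -1·1·49·3 = -147
  -2*Y*Z**2 ↦ -2·1·7·9 = -126
Sum: F(2, 7, 3) = (28) + (-36) + (98) + (126) + (54) + (-147) + (-126) = -3.
Reducing mod 11: -3 ≡ 8 (mod 11).
Since F(a, b, c) ≡ 8 ≠ 0 (mod 11), P does NOT lie on the curve.


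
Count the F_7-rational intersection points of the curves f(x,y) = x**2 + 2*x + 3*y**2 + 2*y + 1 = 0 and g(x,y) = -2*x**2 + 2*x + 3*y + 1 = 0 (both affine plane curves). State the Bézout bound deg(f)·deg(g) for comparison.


Common zeros: {(2, 1)}; count = 1; Bézout bound = 4.

deg(f) = 2, deg(g) = 2, so Bézout bound = 4.
Scan x ∈ F_7. For each x, list the y ∈ F_7 with f(x, y) ≡ 0 and those with g(x, y) ≡ 0 (mod 7); the common zeros in that column are the intersection.
  x = 0: f ≡ 0 at y ∈ ∅; g ≡ 0 at y ∈ {2}; common: ∅.
  x = 1: f ≡ 0 at y ∈ ∅; g ≡ 0 at y ∈ {2}; common: ∅.
  x = 2: f ≡ 0 at y ∈ {1, 3}; g ≡ 0 at y ∈ {1}; common: {1}.
  x = 3: f ≡ 0 at y ∈ {1, 3}; g ≡ 0 at y ∈ {6}; common: ∅.
  x = 4: f ≡ 0 at y ∈ ∅; g ≡ 0 at y ∈ {3}; common: ∅.
  x = 5: f ≡ 0 at y ∈ ∅; g ≡ 0 at y ∈ {6}; common: ∅.
  x = 6: f ≡ 0 at y ∈ {0, 4}; g ≡ 0 at y ∈ {1}; common: ∅.
Collecting: common zeros = {(2, 1)}, so the count is 1.
Comparison with the Bézout bound: 1 ≤ 4 = deg(f)·deg(g), as expected for curves with no common component (the affine F_7-count falls short of the bound because intersections may lie at infinity, over extension fields, or carry multiplicity).


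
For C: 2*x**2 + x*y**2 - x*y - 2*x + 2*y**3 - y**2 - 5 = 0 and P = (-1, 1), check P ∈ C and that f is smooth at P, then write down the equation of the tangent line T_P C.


Tangent line at P: -6*x + 3*y - 9 = 0.

Step 1: f(-1, 1) = 0, so P lies on C.
Step 2: partial derivatives
  f_x(x, y) = 4*x + y**2 - y - 2, f_y(x, y) = 2*x*y - x + 6*y**2 - 2*y.
  f_x(P) = -6, f_y(P) = 3 (gradient nonzero, so P is smooth).
Step 3: tangent line at P: -6·(x − -1) + 3·(y − 1) = 0.
Expanding: -6*x + 3*y - 9 = 0.


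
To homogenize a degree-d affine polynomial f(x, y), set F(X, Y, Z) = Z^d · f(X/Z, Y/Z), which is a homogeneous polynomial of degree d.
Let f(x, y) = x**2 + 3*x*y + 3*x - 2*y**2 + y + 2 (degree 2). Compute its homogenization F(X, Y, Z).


F(X, Y, Z) = X**2 + 3*X*Y + 3*X*Z - 2*Y**2 + Y*Z + 2*Z**2

deg(f) = 2.
Substitute x = X/Z, y = Y/Z into f, then multiply by Z^2.
  monomial 1·x^2·y^0 ↦ 1·X^2·Y^0·Z^0.
  monomial 3·x^1·y^1 ↦ 3·X^1·Y^1·Z^0.
  monomial 3·x^1·y^0 ↦ 3·X^1·Y^0·Z^1.
  monomial -2·x^0·y^2 ↦ -2·X^0·Y^2·Z^0.
  monomial 1·x^0·y^1 ↦ 1·X^0·Y^1·Z^1.
  monomial 2·x^0·y^0 ↦ 2·X^0·Y^0·Z^2.
Collecting: F(X, Y, Z) = X**2 + 3*X*Y + 3*X*Z - 2*Y**2 + Y*Z + 2*Z**2.


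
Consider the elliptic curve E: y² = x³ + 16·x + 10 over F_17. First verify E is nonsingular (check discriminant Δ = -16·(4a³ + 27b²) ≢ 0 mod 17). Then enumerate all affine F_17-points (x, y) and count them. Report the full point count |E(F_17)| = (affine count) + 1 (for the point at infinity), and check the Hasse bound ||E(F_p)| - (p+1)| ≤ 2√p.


Affine points = {(2, 4), (2, 13), (3, 0), (4, 6), (4, 11), (6, 4), (6, 13), (8, 2), (8, 15), (9, 4), (9, 13), (11, 2), (11, 15), (12, 3), (12, 14), (13, 1), (13, 16), (15, 2), (15, 15)}; affine count = 19; |E(F_17)| = 20.

Discriminant check: Δ ∝ 4a³ + 27b² = 4·16³ + 27·10² = 4·4096 + 27·100 ≡ 10 (mod 17). Nonzero ⇒ E is nonsingular.
For each x ∈ F_17, compute rhs = x³ + 16·x + 10 mod 17, then count y ∈ F_17 with y² ≡ rhs.
  x = 0: rhs = 10, matching y values: none (0 points).
  x = 1: rhs = 10, matching y values: none (0 points).
  x = 2: rhs = 16, matching y values: 4, 13 (2 points).
  x = 3: rhs = 0, matching y values: 0 (1 points).
  x = 4: rhs = 2, matching y values: 6, 11 (2 points).
  x = 5: rhs = 11, matching y values: none (0 points).
  x = 6: rhs = 16, matching y values: 4, 13 (2 points).
  x = 7: rhs = 6, matching y values: none (0 points).
  x = 8: rhs = 4, matching y values: 2, 15 (2 points).
  x = 9: rhs = 16, matching y values: 4, 13 (2 points).
  x = 10: rhs = 14, matching y values: none (0 points).
  x = 11: rhs = 4, matching y values: 2, 15 (2 points).
  x = 12: rhs = 9, matching y values: 3, 14 (2 points).
  x = 13: rhs = 1, matching y values: 1, 16 (2 points).
  x = 14: rhs = 3, matching y values: none (0 points).
  x = 15: rhs = 4, matching y values: 2, 15 (2 points).
  x = 16: rhs = 10, matching y values: none (0 points).
Total affine count: 19.
Full point count |E(F_17)| = 19 + 1 = 20.
Hasse bound: |20 − (17+1)| = |2| = 2 ≤ 2√17 ≈ 8.2462 ✓.


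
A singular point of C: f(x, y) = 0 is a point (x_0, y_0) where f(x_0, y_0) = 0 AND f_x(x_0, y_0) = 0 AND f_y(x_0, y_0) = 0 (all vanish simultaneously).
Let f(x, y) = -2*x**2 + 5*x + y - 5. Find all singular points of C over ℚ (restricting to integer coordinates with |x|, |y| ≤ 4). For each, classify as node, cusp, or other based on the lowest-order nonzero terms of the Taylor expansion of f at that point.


No singular points in the scanned grid; C is smooth there.

Compute partial derivatives:
  f_x = 5 - 4*x.
  f_y = 1.
f_y = 1 is a nonzero constant, so f_y never vanishes: no point (x, y) can satisfy f = f_x = f_y = 0. In particular no (x, y) ∈ {−4, ..., 4}² is singular; the curve is smooth.


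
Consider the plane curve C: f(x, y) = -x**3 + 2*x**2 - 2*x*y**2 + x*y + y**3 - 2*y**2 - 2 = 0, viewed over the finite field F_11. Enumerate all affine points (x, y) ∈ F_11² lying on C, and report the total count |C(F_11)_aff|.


Affine F_11-points: {(1, 6), (2, 10), (3, 0), (4, 6), (5, 0), (5, 3), (5, 9), (6, 5), (8, 5), (8, 6), (8, 7), (9, 8), (10, 5)}; count = 13.

For each of the 121 pairs (x, y) ∈ F_11², evaluate f(x, y) mod 11. Record the zeros.
  x = 0: [0↦9, 1↦8, 2↦9, 3↦7, 4↦8, 5↦7, 6↦10, 7↦1, 8↦8, 9↦4, 10↦6]  zeros at y ∈ ∅
  x = 1: [0↦10, 1↦8, 2↦4, 3↦4, 4↦3, 5↦7, 6↦0, 7↦10, 8↦10, 9↦6, 10↦4]  zeros at y ∈ {6}
  x = 2: [0↦9, 1↦6, 2↦8, 3↦10, 4↦7, 5↦5, 6↦10, 7↦6, 8↦10, 9↦6, 10↦0]  zeros at y ∈ {10}
  x = 3: [0↦0, 1↦7, 2↦4, 3↦8, 4↦3, 5↦6, 6↦1, 7↦5, 8↦2, 9↦9, 10↦10]  zeros at y ∈ {0}
  x = 4: [0↦10, 1↦5, 2↦8, 3↦3, 4↦7, 5↦4, 6↦0, 7↦1, 8↦2, 9↦9, 10↦6]  zeros at y ∈ {6}
  x = 5: [0↦0, 1↦5, 2↦3, 3↦0, 4↦2, 5↦4, 6↦1, 7↦10, 8↦4, 9↦0, 10↦4]  zeros at y ∈ {0, 3, 9}
  x = 6: [0↦8, 1↦1, 2↦5, 3↦4, 4↦4, 5↦0, 6↦9, 7↦4, 8↦2, 9↦9, 10↦9]  zeros at y ∈ {5}
  x = 7: [0↦6, 1↦9, 2↦8, 3↦9, 4↦7, 5↦8, 6↦7, 7↦10, 8↦1, 9↦8, 10↦4]  zeros at y ∈ ∅
  x = 8: [0↦10, 1↦1, 2↦6, 3↦9, 4↦5, 5↦0, 6↦0, 7↦0, 8↦6, 9↦2, 10↦5]  zeros at y ∈ {5, 6, 7}
  x = 9: [0↦3, 1↦4, 2↦4, 3↦9, 4↦3, 5↦3, 6↦4, 7↦1, 8↦0, 9↦7, 10↦6]  zeros at y ∈ {8}
  x = 10: [0↦1, 1↦1, 2↦7, 3↦3, 4↦6, 5↦0, 6↦2, 7↦7, 8↦10, 9↦6, 10↦1]  zeros at y ∈ {5}
Collecting zeros: affine points = {(1, 6), (2, 10), (3, 0), (4, 6), (5, 0), (5, 3), (5, 9), (6, 5), (8, 5), (8, 6), (8, 7), (9, 8), (10, 5)}.
Total count |C(F_11)_aff| = 13.


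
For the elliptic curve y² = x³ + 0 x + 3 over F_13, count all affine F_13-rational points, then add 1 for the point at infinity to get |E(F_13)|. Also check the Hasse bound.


Affine points = {(0, 4), (0, 9), (1, 2), (1, 11), (3, 2), (3, 11), (9, 2), (9, 11)}; affine count = 8; |E(F_13)| = 9.

Discriminant check: Δ ∝ 4a³ + 27b² = 4·0³ + 27·3² = 4·0 + 27·9 ≡ 9 (mod 13). Nonzero ⇒ E is nonsingular.
For each x ∈ F_13, compute rhs = x³ + 0·x + 3 mod 13, then count y ∈ F_13 with y² ≡ rhs.
  x = 0: rhs = 3, matching y values: 4, 9 (2 points).
  x = 1: rhs = 4, matching y values: 2, 11 (2 points).
  x = 2: rhs = 11, matching y values: none (0 points).
  x = 3: rhs = 4, matching y values: 2, 11 (2 points).
  x = 4: rhs = 2, matching y values: none (0 points).
  x = 5: rhs = 11, matching y values: none (0 points).
  x = 6: rhs = 11, matching y values: none (0 points).
  x = 7: rhs = 8, matching y values: none (0 points).
  x = 8: rhs = 8, matching y values: none (0 points).
  x = 9: rhs = 4, matching y values: 2, 11 (2 points).
  x = 10: rhs = 2, matching y values: none (0 points).
  x = 11: rhs = 8, matching y values: none (0 points).
  x = 12: rhs = 2, matching y values: none (0 points).
Total affine count: 8.
Full point count |E(F_13)| = 8 + 1 = 9.
Hasse bound: |9 − (13+1)| = |-5| = 5 ≤ 2√13 ≈ 7.2111 ✓.


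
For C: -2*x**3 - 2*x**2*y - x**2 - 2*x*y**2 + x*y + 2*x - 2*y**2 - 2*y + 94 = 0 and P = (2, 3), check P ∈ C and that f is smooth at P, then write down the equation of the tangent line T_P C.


Tangent line at P: -65*x - 44*y + 262 = 0.

Step 1: f(2, 3) = 0, so P lies on C.
Step 2: partial derivatives
  f_x(x, y) = -6*x**2 - 4*x*y - 2*x - 2*y**2 + y + 2, f_y(x, y) = -2*x**2 - 4*x*y + x - 4*y - 2.
  f_x(P) = -65, f_y(P) = -44 (gradient nonzero, so P is smooth).
Step 3: tangent line at P: -65·(x − 2) + -44·(y − 3) = 0.
Expanding: -65*x - 44*y + 262 = 0.


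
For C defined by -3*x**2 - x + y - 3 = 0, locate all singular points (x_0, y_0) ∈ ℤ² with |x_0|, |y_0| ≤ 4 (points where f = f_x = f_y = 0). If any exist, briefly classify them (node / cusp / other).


No singular points in the scanned grid; C is smooth there.

Compute partial derivatives:
  f_x = -6*x - 1.
  f_y = 1.
f_y = 1 is a nonzero constant, so f_y never vanishes: no point (x, y) can satisfy f = f_x = f_y = 0. In particular no (x, y) ∈ {−4, ..., 4}² is singular; the curve is smooth.


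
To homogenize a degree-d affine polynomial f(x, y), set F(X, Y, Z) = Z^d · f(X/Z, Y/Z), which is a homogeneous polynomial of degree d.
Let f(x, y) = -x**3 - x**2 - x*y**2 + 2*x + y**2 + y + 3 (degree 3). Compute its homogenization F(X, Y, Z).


F(X, Y, Z) = -X**3 - X**2*Z - X*Y**2 + 2*X*Z**2 + Y**2*Z + Y*Z**2 + 3*Z**3

deg(f) = 3.
Substitute x = X/Z, y = Y/Z into f, then multiply by Z^3.
  monomial -1·x^3·y^0 ↦ -1·X^3·Y^0·Z^0.
  monomial -1·x^2·y^0 ↦ -1·X^2·Y^0·Z^1.
  monomial -1·x^1·y^2 ↦ -1·X^1·Y^2·Z^0.
  monomial 2·x^1·y^0 ↦ 2·X^1·Y^0·Z^2.
  monomial 1·x^0·y^2 ↦ 1·X^0·Y^2·Z^1.
  monomial 1·x^0·y^1 ↦ 1·X^0·Y^1·Z^2.
  monomial 3·x^0·y^0 ↦ 3·X^0·Y^0·Z^3.
Collecting: F(X, Y, Z) = -X**3 - X**2*Z - X*Y**2 + 2*X*Z**2 + Y**2*Z + Y*Z**2 + 3*Z**3.


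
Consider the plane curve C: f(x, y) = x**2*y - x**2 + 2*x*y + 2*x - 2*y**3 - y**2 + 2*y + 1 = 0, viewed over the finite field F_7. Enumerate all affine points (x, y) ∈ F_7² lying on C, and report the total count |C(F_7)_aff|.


Affine F_7-points: {(0, 1), (0, 3), (0, 6), (2, 5), (3, 3), (4, 0), (5, 0)}; count = 7.

For each of the 49 pairs (x, y) ∈ F_7², evaluate f(x, y) mod 7. Record the zeros.
  x = 0: [0↦1, 1↦0, 2↦6, 3↦0, 4↦5, 5↦2, 6↦0]  zeros at y ∈ {1, 3, 6}
  x = 1: [0↦2, 1↦4, 2↦6, 3↦3, 4↦4, 5↦4, 6↦5]  zeros at y ∈ ∅
  x = 2: [0↦1, 1↦1, 2↦1, 3↦3, 4↦2, 5↦0, 6↦6]  zeros at y ∈ {5}
  x = 3: [0↦5, 1↦5, 2↦5, 3↦0, 4↦6, 5↦4, 6↦3]  zeros at y ∈ {3}
  x = 4: [0↦0, 1↦2, 2↦4, 3↦1, 4↦2, 5↦2, 6↦3]  zeros at y ∈ {0}
  x = 5: [0↦0, 1↦6, 2↦5, 3↦6, 4↦4, 5↦1, 6↦6]  zeros at y ∈ {0}
  x = 6: [0↦5, 1↦3, 2↦1, 3↦1, 4↦5, 5↦1, 6↦5]  zeros at y ∈ ∅
Collecting zeros: affine points = {(0, 1), (0, 3), (0, 6), (2, 5), (3, 3), (4, 0), (5, 0)}.
Total count |C(F_7)_aff| = 7.


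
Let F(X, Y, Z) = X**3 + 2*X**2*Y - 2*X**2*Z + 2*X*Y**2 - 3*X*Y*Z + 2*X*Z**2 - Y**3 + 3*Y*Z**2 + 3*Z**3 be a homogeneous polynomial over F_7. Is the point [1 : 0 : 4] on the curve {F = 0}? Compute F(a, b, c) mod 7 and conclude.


F(1,0,4) ≡ 0 (mod 7); P is on the curve.

Evaluate F(1, 0, 4) term-by-term (mod 7).
  X**3 ↦ 1·1·1·1 = 1
  2*X**2*Y ↦ 2·1·0·1 = 0
  -2*X**2*Z ↦ -2·1·1·4 = -8
  2*X*Y**2 ↦ 2·1·0·1 = 0
  -3*X*Y*Z ↦ -3·1·0·4 = 0
  2*X*Z**2 ↦ 2·1·1·16 = 32
  -Y**3 ↦ -1·1·0·1 = 0
  3*Y*Z**2 ↦ 3·1·0·16 = 0
  3*Z**3 ↦ 3·1·1·64 = 192
Sum: F(1, 0, 4) = (1) + (0) + (-8) + (0) + (0) + (32) + (0) + (0) + (192) = 217.
Reducing mod 7: 217 ≡ 0 (mod 7).
Since F(a, b, c) ≡ 0 (mod 7), P lies on the curve.


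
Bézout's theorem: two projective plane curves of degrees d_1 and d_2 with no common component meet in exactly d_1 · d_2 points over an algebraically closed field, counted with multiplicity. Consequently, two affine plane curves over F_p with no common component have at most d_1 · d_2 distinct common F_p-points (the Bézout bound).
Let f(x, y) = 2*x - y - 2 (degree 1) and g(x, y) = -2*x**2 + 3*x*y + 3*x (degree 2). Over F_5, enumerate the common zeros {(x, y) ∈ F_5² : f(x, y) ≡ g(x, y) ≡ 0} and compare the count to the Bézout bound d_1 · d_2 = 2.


Common zeros: {(0, 3), (2, 2)}; count = 2; Bézout bound = 2.

deg(f) = 1, deg(g) = 2, so Bézout bound = 2.
Scan x ∈ F_5. For each x, list the y ∈ F_5 with f(x, y) ≡ 0 and those with g(x, y) ≡ 0 (mod 5); the common zeros in that column are the intersection.
  x = 0: f ≡ 0 at y ∈ {3}; g ≡ 0 at y ∈ {0, 1, 2, 3, 4}; common: {3}.
  x = 1: f ≡ 0 at y ∈ {0}; g ≡ 0 at y ∈ {3}; common: ∅.
  x = 2: f ≡ 0 at y ∈ {2}; g ≡ 0 at y ∈ {2}; common: {2}.
  x = 3: f ≡ 0 at y ∈ {4}; g ≡ 0 at y ∈ {1}; common: ∅.
  x = 4: f ≡ 0 at y ∈ {1}; g ≡ 0 at y ∈ {0}; common: ∅.
Collecting: common zeros = {(0, 3), (2, 2)}, so the count is 2.
Comparison with the Bézout bound: 2 ≤ 2 = deg(f)·deg(g), as expected for curves with no common component (the bound is attained).


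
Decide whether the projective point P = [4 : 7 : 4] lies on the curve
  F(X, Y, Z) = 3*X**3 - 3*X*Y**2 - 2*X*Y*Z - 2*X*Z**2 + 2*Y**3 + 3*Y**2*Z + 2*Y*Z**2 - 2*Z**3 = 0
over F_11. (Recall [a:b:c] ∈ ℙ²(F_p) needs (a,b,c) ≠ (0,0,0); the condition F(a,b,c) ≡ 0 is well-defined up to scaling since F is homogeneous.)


F(4,7,4) ≡ 6 (mod 11); P is NOT on the curve.

Evaluate F(4, 7, 4) term-by-term (mod 11).
  3*X**3 ↦ 3·64·1·1 = 192
  -3*X*Y**2 ↦ -3·4·49·1 = -588
  -2*X*Y*Z ↦ -2·4·7·4 = -224
  -2*X*Z**2 ↦ -2·4·1·16 = -128
  2*Y**3 ↦ 2·1·343·1 = 686
  3*Y**2*Z ↦ 3·1·49·4 = 588
  2*Y*Z**2 ↦ 2·1·7·16 = 224
  -2*Z**3 ↦ -2·1·1·64 = -128
Sum: F(4, 7, 4) = (192) + (-588) + (-224) + (-128) + (686) + (588) + (224) + (-128) = 622.
Reducing mod 11: 622 ≡ 6 (mod 11).
Since F(a, b, c) ≡ 6 ≠ 0 (mod 11), P does NOT lie on the curve.


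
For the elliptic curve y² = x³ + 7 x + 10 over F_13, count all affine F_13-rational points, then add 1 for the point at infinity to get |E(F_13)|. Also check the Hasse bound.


Affine points = {(0, 6), (0, 7), (5, 1), (5, 12), (7, 5), (7, 8), (9, 3), (9, 10), (10, 1), (10, 12), (11, 1), (11, 12)}; affine count = 12; |E(F_13)| = 13.

Discriminant check: Δ ∝ 4a³ + 27b² = 4·7³ + 27·10² = 4·343 + 27·100 ≡ 3 (mod 13). Nonzero ⇒ E is nonsingular.
For each x ∈ F_13, compute rhs = x³ + 7·x + 10 mod 13, then count y ∈ F_13 with y² ≡ rhs.
  x = 0: rhs = 10, matching y values: 6, 7 (2 points).
  x = 1: rhs = 5, matching y values: none (0 points).
  x = 2: rhs = 6, matching y values: none (0 points).
  x = 3: rhs = 6, matching y values: none (0 points).
  x = 4: rhs = 11, matching y values: none (0 points).
  x = 5: rhs = 1, matching y values: 1, 12 (2 points).
  x = 6: rhs = 8, matching y values: none (0 points).
  x = 7: rhs = 12, matching y values: 5, 8 (2 points).
  x = 8: rhs = 6, matching y values: none (0 points).
  x = 9: rhs = 9, matching y values: 3, 10 (2 points).
  x = 10: rhs = 1, matching y values: 1, 12 (2 points).
  x = 11: rhs = 1, matching y values: 1, 12 (2 points).
  x = 12: rhs = 2, matching y values: none (0 points).
Total affine count: 12.
Full point count |E(F_13)| = 12 + 1 = 13.
Hasse bound: |13 − (13+1)| = |-1| = 1 ≤ 2√13 ≈ 7.2111 ✓.
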